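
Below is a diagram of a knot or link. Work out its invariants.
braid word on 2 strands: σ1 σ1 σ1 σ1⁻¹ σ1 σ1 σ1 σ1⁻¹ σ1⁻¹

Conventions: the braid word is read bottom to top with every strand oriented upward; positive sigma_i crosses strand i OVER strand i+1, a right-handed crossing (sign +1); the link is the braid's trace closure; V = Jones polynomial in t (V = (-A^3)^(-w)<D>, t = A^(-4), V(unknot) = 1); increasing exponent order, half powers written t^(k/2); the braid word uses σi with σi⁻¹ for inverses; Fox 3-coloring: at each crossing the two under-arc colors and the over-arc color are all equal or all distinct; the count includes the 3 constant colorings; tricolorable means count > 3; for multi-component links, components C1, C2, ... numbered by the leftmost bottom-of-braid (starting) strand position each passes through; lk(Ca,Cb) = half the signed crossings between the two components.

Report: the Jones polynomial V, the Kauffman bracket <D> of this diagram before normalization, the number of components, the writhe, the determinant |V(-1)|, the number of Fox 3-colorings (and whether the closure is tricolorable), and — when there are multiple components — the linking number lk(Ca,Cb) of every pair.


V = t + t^3 - t^4
<D> = A^-7 - A^-3 - A^5 (w = +3)
1 component over 9 crossings, w = +3
9 Fox colorings among 3^9, |V(-1)| = 3: tricolorable
why: V spans 3 powers of t: at least 3 crossings in any diagram


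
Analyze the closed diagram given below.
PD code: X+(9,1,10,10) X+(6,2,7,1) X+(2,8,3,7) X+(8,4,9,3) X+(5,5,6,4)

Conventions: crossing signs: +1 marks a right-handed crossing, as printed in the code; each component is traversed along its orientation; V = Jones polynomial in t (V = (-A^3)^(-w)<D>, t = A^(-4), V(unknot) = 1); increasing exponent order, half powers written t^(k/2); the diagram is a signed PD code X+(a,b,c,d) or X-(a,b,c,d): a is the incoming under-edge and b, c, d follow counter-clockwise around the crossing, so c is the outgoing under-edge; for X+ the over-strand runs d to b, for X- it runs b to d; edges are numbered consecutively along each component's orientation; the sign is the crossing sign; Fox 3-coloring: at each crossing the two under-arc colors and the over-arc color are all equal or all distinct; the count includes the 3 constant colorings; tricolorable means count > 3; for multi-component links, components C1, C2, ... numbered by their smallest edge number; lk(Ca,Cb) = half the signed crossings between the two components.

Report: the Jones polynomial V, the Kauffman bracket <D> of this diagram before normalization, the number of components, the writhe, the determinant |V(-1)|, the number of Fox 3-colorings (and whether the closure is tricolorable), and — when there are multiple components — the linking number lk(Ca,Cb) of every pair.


V(t) = t + t^3 - t^4
bracket: A^-1 - A^3 - A^11, w = +5
1 component, writhe +5, over 5 crossings
det 3, colorings 9 of 3^5 — tricolorable
observation: det 3 = |V(-1)|; divisible by 3, so tricolorable


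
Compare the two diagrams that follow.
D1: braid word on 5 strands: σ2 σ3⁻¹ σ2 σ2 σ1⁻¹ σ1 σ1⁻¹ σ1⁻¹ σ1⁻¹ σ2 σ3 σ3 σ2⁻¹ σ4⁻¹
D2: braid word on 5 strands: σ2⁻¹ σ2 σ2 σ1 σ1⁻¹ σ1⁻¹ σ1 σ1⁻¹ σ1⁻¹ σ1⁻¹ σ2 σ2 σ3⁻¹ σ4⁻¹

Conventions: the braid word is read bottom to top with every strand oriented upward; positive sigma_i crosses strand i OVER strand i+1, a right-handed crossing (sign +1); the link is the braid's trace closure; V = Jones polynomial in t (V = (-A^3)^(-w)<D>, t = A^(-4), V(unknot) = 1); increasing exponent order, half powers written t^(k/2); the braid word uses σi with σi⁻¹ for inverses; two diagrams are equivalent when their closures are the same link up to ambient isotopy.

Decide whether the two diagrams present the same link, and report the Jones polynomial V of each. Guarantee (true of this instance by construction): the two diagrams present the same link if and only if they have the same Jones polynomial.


same link: yes
V(D1) = -t^-3 + t^-2 - t^-1 + 3 - t + t^2 - t^3  [14 crossings, <D> = -A^-12 + A^-8 - A^-4 + 3 - A^4 + A^8 - A^12, w = 0]
V(D2) = -t^-3 + t^-2 - t^-1 + 3 - t + t^2 - t^3  [14 crossings, <D> = -A^-18 + A^-14 - A^-10 + 3A^-6 - A^-2 + A^2 - A^6, w = -2]
insight: from 14 to 14 crossings by R-moves: one link, two diagrams


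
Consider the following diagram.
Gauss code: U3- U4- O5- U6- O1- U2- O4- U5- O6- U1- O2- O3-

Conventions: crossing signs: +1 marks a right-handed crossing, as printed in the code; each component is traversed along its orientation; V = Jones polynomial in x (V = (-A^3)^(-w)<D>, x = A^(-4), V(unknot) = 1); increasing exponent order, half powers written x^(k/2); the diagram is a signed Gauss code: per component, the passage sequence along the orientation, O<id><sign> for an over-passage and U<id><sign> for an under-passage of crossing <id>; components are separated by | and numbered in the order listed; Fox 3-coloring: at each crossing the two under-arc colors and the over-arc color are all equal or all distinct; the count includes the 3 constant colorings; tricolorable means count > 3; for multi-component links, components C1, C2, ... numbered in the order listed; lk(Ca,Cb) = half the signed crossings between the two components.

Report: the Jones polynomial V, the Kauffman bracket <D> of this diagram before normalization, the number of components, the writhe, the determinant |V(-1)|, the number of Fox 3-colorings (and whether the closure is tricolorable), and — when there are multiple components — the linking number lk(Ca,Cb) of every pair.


Jones polynomial: V(x) = -x^-7 + x^-6 - x^-5 + x^-4 + x^-2
<D> = A^-10 + A^-2 - A^2 + A^6 - A^10; writhe -6
components 1, writhe -6 (6 crossings)
3-colorings: 3 of 3^6, det 5 — not tricolorable
note: w = -6 shifts under R1 moves; the (-A^3)^(6) factor cancels that in V


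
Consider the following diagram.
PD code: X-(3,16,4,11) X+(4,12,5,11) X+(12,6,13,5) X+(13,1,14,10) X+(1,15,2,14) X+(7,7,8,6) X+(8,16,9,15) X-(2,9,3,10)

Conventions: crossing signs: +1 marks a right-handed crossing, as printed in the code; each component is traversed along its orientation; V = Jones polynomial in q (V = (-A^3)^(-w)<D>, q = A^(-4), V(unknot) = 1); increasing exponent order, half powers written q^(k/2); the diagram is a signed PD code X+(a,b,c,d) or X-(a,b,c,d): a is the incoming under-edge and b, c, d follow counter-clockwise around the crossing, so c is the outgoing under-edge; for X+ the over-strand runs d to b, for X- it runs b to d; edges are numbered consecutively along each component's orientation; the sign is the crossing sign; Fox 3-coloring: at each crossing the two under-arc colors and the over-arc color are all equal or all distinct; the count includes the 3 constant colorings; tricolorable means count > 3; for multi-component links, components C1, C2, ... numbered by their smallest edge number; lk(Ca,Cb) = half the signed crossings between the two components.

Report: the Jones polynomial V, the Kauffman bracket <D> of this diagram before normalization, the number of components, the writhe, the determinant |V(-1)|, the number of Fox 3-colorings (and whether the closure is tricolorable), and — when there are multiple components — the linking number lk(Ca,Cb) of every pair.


Jones polynomial: V(q) = -q^(1/2) + q^(3/2) - q^(5/2) - q^(9/2)
<D> = -A^-6 - A^2 + A^6 - A^10; writhe +4
components 2, writhe +4 (8 crossings)
linking number lk(C1,C2) = +2
3-colorings: 3 of 3^8, det 4 — not tricolorable
note: span 4 respects span(V) <= c + mu - 1 = 9 for this 2-component diagram


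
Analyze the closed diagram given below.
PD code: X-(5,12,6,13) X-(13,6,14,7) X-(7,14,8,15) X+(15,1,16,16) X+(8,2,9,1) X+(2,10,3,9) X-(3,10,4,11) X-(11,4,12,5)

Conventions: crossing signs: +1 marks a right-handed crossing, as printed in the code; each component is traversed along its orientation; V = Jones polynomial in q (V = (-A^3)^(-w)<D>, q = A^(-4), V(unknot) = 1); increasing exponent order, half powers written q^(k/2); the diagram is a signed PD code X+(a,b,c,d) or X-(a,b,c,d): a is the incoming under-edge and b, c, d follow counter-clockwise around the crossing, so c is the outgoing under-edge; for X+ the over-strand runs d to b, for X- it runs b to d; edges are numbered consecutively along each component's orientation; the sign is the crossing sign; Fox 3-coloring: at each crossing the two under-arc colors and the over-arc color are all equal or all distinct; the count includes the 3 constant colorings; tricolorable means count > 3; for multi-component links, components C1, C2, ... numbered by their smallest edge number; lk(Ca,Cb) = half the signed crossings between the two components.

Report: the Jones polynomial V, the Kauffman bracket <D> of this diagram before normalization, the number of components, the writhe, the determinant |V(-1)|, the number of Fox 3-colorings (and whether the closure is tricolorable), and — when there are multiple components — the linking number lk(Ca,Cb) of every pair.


V(q) = -q^-4 + q^-3 + q^-1
bracket: A^-2 + A^6 - A^10, w = -2
1 component, writhe -2, over 8 crossings
det 3, colorings 9 of 3^8 — tricolorable
observation: V spans 3 powers of q: at least 3 crossings in any diagram


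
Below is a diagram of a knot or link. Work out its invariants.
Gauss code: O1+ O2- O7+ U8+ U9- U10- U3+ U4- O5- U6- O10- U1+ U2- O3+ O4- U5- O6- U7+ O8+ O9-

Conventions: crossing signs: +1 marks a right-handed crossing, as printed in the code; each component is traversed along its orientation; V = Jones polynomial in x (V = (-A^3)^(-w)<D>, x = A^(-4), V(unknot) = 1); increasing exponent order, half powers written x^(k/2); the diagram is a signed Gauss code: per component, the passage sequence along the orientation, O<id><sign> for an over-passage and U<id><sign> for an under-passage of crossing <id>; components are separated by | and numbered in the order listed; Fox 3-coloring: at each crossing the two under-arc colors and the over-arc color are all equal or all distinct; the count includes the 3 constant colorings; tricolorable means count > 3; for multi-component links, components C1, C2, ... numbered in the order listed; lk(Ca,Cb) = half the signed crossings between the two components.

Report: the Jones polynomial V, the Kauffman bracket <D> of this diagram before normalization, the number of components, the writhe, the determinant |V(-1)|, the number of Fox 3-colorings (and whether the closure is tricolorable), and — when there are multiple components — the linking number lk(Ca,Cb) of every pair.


V(x) = -x^-4 + x^-3 + x^-1
bracket: A^-2 + A^6 - A^10, w = -2
1 component, writhe -2, over 10 crossings
det 3, colorings 9 of 3^10 — tricolorable
observation: |V(-1)| = 3: so tricolorable, since 3 divides 3


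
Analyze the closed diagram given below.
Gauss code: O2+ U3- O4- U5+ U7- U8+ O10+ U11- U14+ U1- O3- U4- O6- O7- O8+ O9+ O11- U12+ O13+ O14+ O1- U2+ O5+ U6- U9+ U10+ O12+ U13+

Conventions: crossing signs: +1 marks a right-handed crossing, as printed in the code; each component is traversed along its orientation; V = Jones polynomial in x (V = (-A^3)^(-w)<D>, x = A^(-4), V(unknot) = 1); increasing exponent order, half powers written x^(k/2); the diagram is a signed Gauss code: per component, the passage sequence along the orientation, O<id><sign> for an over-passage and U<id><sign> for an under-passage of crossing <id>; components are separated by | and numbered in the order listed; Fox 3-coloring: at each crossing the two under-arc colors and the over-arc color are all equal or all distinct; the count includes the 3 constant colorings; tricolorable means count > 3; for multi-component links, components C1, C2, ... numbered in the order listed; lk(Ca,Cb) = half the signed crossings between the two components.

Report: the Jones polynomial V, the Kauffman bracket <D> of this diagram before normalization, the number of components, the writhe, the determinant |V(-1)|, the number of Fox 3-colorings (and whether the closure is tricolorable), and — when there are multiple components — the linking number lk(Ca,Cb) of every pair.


Jones polynomial: V(x) = -x^-2 + 2x^-1 - 3 + 5x - 4x^2 + 5x^3 - 4x^4 + 2x^5 - x^6
<D> = -A^-18 + 2A^-14 - 4A^-10 + 5A^-6 - 4A^-2 + 5A^2 - 3A^6 + 2A^10 - A^14; writhe +2
components 1, writhe +2 (14 crossings)
3-colorings: 9 of 3^14, det 27 — tricolorable
note: V spans 8 powers of x: at least 8 crossings in any diagram


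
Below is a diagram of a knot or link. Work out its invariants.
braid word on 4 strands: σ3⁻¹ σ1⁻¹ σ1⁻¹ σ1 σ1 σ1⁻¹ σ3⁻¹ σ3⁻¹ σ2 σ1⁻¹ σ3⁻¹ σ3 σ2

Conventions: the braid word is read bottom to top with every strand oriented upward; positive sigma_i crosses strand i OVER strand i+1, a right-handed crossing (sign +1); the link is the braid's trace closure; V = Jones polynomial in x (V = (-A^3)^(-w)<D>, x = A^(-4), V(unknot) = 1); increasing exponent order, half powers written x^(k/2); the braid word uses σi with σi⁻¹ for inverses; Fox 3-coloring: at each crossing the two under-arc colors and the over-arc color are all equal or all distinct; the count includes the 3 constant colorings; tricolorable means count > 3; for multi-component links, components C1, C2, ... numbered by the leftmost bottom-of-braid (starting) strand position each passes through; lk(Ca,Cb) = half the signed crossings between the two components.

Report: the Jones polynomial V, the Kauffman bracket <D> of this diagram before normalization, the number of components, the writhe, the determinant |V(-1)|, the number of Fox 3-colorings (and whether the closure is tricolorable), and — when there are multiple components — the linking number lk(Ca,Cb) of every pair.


V = -x^-6 + 2x^-5 - 2x^-4 + 3x^-3 - 3x^-2 + 2x^-1 - 1 + x
<D> = -A^-13 + A^-9 - 2A^-5 + 3A^-1 - 3A^3 + 2A^7 - 2A^11 + A^15 (w = -3)
1 component over 13 crossings, w = -3
9 Fox colorings among 3^13, |V(-1)| = 15: tricolorable
why: inverse pairs cancel, leaving σ3⁻¹ σ1⁻¹ σ3⁻¹ σ3⁻¹ σ2 σ1⁻¹ σ2


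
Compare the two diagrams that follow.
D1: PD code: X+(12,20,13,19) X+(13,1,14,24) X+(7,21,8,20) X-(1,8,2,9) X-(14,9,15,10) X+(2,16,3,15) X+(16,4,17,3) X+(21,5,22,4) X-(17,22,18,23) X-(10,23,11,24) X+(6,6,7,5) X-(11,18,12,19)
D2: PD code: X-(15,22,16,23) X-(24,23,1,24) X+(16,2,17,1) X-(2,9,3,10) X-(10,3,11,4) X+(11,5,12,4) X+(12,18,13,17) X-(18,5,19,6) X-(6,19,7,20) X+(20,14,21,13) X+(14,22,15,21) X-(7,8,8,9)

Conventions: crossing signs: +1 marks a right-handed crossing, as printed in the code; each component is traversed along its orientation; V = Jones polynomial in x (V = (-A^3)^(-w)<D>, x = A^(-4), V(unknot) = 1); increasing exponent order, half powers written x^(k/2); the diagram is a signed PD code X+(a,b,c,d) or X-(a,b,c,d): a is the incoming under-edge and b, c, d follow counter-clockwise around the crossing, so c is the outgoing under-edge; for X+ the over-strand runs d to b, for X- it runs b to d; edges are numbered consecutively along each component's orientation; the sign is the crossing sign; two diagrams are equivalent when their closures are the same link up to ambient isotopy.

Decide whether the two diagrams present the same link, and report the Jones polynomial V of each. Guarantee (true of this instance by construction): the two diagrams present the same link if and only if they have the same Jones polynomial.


same link: no
V(D1) = 1  [12 crossings, <D> = A^6, w = +2]
V(D2) = -x^-3 + 2x^-2 - 2x^-1 + 3 - 2x + 2x^2 - x^3  [12 crossings, <D> = -A^-18 + 2A^-14 - 2A^-10 + 3A^-6 - 2A^-2 + 2A^2 - A^6, w = -2]
insight: V(x) takes 2 values over 2 diagrams, fixing the grouping


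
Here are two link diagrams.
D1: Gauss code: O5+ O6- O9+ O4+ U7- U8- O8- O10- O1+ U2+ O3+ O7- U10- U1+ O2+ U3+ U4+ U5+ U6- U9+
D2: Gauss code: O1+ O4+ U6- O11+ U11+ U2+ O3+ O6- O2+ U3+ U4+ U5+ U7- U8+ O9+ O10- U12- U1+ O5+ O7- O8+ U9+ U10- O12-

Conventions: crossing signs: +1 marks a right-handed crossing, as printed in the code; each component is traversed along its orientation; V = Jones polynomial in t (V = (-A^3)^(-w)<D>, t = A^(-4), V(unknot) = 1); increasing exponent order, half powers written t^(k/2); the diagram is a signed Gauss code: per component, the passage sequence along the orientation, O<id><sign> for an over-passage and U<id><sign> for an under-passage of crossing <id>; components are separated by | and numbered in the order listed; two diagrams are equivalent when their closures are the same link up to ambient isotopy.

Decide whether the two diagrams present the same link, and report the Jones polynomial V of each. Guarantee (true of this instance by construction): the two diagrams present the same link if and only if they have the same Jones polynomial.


same link: yes
V(D1) = 1  [10 crossings, <D> = A^6, w = +2]
V(D2) = 1  [12 crossings, <D> = A^12, w = +4]
insight: from 10 to 12 crossings by R-moves: one link, two diagrams


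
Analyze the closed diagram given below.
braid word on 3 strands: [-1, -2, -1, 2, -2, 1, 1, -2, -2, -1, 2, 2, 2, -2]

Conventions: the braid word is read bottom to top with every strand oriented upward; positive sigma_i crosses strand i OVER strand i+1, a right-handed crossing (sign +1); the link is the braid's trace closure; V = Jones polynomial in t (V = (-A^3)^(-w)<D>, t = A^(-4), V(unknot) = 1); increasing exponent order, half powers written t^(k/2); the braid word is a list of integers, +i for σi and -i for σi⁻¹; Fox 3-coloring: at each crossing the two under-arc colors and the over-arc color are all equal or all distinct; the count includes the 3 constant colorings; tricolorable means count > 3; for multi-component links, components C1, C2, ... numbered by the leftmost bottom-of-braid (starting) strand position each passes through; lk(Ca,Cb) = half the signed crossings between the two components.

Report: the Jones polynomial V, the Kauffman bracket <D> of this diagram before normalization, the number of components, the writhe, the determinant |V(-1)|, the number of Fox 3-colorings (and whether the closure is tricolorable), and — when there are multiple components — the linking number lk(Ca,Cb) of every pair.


V(t) = -t^-5 + t^-4 - t^-3 + 2t^-2 - t^-1 + 2 - t
bracket: -A^-10 + 2A^-6 - A^-2 + 2A^2 - A^6 + A^10 - A^14, w = -2
1 component, writhe -2, over 14 crossings
det 9, colorings 9 of 3^14 — tricolorable
observation: the span of V is 6, forcing >= 6 crossings in any diagram


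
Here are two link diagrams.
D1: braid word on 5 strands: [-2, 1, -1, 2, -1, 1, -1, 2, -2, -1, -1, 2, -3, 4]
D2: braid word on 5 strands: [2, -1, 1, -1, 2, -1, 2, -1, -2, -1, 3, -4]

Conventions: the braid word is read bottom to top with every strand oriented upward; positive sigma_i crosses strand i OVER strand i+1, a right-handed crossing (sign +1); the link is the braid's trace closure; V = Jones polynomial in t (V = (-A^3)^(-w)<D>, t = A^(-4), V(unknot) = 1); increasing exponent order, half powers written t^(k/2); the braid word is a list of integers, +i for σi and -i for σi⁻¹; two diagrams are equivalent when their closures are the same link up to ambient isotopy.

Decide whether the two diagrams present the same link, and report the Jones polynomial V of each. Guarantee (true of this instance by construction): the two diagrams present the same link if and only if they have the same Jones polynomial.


equivalent: yes
V(D1) = -t^-4 + t^-3 + t^-1  (w -2, c 14, <D> = A^-2 + A^6 - A^10)
V(D2) = -t^-4 + t^-3 + t^-1  (w -2, c 12, <D> = A^-2 + A^6 - A^10)
why: all 2 diagrams share one V(t), hence one class


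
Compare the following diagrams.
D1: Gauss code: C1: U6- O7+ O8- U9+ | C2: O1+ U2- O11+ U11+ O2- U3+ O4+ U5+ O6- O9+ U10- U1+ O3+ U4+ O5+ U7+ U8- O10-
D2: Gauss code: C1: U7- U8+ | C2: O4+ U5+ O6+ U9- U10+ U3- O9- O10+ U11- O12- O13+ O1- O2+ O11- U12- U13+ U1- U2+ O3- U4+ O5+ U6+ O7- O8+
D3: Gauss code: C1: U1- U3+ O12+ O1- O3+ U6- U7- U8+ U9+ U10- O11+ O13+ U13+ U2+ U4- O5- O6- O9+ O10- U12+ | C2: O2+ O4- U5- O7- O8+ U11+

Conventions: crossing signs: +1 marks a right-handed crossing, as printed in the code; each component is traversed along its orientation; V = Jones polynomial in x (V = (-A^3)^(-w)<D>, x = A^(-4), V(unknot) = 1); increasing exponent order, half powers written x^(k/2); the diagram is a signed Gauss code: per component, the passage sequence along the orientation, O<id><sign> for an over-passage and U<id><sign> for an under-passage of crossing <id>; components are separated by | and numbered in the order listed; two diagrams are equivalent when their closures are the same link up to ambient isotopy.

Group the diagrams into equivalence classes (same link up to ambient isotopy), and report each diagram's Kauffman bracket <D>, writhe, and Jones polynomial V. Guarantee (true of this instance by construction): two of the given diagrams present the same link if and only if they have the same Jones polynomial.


grouping into links: {D1, D2} | {D3}
V(D1) = -x^(1/2) - x^(3/2) - x^(5/2) + x^(9/2)  (w +3, c 11, <D> = -A^-9 + A^-1 + A^3 + A^7)
D2 (bracket -A^-15 + A^-7 + A^-3 + A; 13 crossings at w = +1): V = -x^(1/2) - x^(3/2) - x^(5/2) + x^(9/2)
D3 (bracket A + A^5; 13 crossings at w = +1): V = -x^(-1/2) - x^(1/2)
why: comparing 3 Jones polynomials yields 2 groups


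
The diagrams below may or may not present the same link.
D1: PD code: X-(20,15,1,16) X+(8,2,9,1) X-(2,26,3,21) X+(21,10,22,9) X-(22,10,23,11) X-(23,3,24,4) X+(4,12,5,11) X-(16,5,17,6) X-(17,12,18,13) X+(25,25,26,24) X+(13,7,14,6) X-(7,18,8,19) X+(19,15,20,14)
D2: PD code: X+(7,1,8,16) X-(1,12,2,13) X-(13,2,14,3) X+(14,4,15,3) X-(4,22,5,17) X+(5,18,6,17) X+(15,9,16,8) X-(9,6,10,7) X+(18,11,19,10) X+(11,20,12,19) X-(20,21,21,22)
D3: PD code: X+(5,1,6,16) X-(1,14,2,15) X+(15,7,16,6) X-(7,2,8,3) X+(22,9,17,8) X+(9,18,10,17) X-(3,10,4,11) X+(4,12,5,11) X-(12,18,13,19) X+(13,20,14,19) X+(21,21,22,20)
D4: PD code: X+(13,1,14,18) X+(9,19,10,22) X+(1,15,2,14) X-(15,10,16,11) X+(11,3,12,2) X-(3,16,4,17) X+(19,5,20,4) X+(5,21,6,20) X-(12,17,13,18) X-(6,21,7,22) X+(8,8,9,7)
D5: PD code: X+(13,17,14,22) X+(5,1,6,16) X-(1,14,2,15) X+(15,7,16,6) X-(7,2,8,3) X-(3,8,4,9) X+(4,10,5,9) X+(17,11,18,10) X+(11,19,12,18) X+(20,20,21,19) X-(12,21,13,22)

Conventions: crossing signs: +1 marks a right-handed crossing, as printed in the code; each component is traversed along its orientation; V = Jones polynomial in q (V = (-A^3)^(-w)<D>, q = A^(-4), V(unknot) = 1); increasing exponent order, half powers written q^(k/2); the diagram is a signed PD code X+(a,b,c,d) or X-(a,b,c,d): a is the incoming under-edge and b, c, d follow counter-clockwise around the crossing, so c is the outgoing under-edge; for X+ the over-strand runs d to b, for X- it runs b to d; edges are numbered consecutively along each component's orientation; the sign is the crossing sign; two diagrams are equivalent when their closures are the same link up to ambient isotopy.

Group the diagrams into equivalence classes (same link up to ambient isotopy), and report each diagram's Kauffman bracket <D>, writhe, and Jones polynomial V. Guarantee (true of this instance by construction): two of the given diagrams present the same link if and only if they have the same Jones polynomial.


equivalence classes: {D1} | {D2, D3, D4, D5}
D1 (bracket A^-1 + A^7; 13 crossings at w = -1): V = -q^(-5/2) - q^(-1/2)
V(D2) = -q^(-3/2) + q^(-1/2) - 2q^(1/2) + 2q^(3/2) - 2q^(5/2) + q^(7/2) - q^(9/2)  (w +1, c 11, <D> = A^-15 - A^-11 + 2A^-7 - 2A^-3 + 2A - A^5 + A^9)
V(D3) = -q^(-3/2) + q^(-1/2) - 2q^(1/2) + 2q^(3/2) - 2q^(5/2) + q^(7/2) - q^(9/2)  [11 crossings, <D> = A^-9 - A^-5 + 2A^-1 - 2A^3 + 2A^7 - A^11 + A^15, w = +3]
V(D4) = -q^(-3/2) + q^(-1/2) - 2q^(1/2) + 2q^(3/2) - 2q^(5/2) + q^(7/2) - q^(9/2)  (w +3, c 11, <D> = A^-9 - A^-5 + 2A^-1 - 2A^3 + 2A^7 - A^11 + A^15)
V(D5) = -q^(-3/2) + q^(-1/2) - 2q^(1/2) + 2q^(3/2) - 2q^(5/2) + q^(7/2) - q^(9/2)  (w +3, c 11, <D> = A^-9 - A^-5 + 2A^-1 - 2A^3 + 2A^7 - A^11 + A^15)
key observation: comparing 5 Jones polynomials yields 2 groups


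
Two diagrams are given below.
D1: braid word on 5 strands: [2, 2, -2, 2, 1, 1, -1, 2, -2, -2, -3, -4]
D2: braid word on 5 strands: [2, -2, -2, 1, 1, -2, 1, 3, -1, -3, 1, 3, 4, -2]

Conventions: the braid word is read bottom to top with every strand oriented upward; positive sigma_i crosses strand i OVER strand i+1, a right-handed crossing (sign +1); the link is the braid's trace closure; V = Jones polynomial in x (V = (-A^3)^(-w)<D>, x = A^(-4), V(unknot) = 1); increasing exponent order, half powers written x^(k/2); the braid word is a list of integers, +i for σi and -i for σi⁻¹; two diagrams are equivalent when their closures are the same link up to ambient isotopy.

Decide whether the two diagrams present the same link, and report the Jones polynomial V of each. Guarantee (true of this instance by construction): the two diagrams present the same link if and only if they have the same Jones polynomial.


equivalent: no
V(D1) = 1  (w 0, c 12, <D> = 1)
V(D2) = -x^-3 + 2x^-2 - 2x^-1 + 3 - 2x + 2x^2 - x^3  [14 crossings, <D> = -A^-6 + 2A^-2 - 2A^2 + 3A^6 - 2A^10 + 2A^14 - A^18, w = +2]
key observation: 2 values of V(x) split the 2 diagrams


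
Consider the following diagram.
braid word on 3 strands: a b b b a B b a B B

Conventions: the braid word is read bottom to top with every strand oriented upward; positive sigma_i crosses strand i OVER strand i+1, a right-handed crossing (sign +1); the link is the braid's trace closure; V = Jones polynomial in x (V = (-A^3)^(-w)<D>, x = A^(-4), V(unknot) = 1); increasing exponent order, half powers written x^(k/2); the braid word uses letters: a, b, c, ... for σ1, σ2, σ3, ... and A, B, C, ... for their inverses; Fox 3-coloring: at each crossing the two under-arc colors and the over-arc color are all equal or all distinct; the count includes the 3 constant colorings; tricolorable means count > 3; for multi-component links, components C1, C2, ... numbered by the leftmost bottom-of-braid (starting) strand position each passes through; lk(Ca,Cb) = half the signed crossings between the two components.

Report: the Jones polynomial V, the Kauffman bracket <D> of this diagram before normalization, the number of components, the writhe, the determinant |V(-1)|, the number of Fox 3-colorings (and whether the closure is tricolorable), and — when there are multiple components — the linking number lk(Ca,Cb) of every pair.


V = 2x - 2x^2 + 3x^3 - 3x^4 + 2x^5 - 2x^6 + x^7
<D> = A^-16 - 2A^-12 + 2A^-8 - 3A^-4 + 3 - 2A^4 + 2A^8 (w = +4)
1 component over 10 crossings, w = +4
9 Fox colorings among 3^10, |V(-1)| = 15: tricolorable
why: the word shrinks to σ1 σ2 σ2 σ2 σ1 σ1 σ2⁻¹ σ2⁻¹ after cancelling


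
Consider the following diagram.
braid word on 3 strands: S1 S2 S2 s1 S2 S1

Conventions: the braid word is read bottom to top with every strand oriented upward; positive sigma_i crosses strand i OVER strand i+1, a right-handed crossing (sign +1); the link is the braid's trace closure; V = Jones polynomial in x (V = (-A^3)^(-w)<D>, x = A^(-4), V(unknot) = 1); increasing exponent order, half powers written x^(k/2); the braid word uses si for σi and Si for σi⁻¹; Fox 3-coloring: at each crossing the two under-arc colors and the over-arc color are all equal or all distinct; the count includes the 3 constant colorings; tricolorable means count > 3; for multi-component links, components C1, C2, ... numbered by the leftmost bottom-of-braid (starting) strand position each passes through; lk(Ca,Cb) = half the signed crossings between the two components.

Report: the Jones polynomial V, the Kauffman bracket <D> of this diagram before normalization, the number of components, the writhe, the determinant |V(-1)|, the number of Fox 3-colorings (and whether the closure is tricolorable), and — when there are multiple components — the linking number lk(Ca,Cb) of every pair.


Jones polynomial: V(x) = -x^-6 + x^-5 - x^-4 + 2x^-3 - x^-2 + x^-1
<D> = A^-8 - A^-4 + 2 - A^4 + A^8 - A^12; writhe -4
components 1, writhe -4 (6 crossings)
3-colorings: 3 of 3^6, det 7 — not tricolorable
note: w = -4 shifts under R1 moves; the (-A^3)^(4) factor cancels that in V


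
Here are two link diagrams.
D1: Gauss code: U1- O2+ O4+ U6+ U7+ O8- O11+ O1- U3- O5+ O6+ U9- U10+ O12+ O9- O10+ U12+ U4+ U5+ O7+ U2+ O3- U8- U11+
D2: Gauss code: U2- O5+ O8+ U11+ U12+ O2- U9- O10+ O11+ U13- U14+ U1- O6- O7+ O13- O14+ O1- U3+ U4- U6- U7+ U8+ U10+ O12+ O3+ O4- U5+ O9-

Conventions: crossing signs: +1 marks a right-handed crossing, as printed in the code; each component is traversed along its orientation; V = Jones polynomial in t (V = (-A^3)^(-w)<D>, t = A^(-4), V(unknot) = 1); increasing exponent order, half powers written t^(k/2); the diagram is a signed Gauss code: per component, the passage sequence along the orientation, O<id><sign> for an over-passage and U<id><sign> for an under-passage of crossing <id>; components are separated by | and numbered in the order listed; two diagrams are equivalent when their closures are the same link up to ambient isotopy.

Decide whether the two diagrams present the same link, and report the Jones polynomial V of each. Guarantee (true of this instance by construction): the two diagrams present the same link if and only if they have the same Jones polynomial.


equivalent: yes
V(D1) = t^-1 - 1 + 2t - 2t^2 + 2t^3 - 2t^4 + t^5  (w +4, c 12, <D> = A^-8 - 2A^-4 + 2 - 2A^4 + 2A^8 - A^12 + A^16)
D2 (bracket A^-14 - 2A^-10 + 2A^-6 - 2A^-2 + 2A^2 - A^6 + A^10; 14 crossings at w = +2): V = t^-1 - 1 + 2t - 2t^2 + 2t^3 - 2t^4 + t^5
why: Reidemeister moves carry D1 (12 crossings) to D2 (14)


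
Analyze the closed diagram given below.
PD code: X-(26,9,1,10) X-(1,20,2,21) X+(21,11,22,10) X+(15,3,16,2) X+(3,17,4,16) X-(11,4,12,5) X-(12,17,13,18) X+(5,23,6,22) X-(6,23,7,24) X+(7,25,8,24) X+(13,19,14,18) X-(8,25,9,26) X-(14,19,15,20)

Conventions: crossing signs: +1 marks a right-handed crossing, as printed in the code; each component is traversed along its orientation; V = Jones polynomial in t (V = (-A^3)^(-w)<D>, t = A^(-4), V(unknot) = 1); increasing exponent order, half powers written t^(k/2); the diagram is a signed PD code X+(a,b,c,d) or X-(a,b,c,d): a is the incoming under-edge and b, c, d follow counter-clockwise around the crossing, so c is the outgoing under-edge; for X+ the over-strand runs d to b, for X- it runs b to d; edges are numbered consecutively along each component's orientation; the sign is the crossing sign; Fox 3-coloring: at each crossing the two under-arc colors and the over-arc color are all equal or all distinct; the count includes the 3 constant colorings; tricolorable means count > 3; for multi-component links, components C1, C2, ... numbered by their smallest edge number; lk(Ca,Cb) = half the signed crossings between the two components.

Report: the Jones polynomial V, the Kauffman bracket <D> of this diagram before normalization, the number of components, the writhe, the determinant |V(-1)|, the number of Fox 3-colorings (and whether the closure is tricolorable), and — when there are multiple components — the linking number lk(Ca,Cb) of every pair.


Jones polynomial: V(t) = 1
<D> = -A^-3; writhe -1
components 1, writhe -1 (13 crossings)
3-colorings: 3 of 3^13, det 1 — not tricolorable
note: det 1 = |V(-1)|; not divisible by 3, so not tricolorable


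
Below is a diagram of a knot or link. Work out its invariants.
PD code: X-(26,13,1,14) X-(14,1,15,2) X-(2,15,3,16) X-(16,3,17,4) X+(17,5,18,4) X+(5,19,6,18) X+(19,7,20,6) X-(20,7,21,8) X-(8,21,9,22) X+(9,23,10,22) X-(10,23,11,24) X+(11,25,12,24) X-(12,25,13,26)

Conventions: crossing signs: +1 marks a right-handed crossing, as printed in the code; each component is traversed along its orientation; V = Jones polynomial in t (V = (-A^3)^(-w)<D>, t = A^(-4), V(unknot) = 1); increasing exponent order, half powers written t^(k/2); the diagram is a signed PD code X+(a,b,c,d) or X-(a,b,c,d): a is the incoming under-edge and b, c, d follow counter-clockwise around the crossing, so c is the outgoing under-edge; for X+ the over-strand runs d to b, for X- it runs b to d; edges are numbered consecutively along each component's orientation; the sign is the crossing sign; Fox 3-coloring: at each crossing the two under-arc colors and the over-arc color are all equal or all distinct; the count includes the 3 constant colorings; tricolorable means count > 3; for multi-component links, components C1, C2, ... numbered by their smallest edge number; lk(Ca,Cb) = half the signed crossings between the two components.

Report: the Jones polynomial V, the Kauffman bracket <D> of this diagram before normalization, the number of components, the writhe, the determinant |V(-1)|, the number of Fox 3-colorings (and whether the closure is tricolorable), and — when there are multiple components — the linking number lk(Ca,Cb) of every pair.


Jones polynomial: V(t) = -t^-4 + t^-3 + t^-1
<D> = -A^-5 - A^3 + A^7; writhe -3
components 1, writhe -3 (13 crossings)
3-colorings: 9 of 3^13, det 3 — tricolorable
note: |V(-1)| = 3: so tricolorable, since 3 divides 3


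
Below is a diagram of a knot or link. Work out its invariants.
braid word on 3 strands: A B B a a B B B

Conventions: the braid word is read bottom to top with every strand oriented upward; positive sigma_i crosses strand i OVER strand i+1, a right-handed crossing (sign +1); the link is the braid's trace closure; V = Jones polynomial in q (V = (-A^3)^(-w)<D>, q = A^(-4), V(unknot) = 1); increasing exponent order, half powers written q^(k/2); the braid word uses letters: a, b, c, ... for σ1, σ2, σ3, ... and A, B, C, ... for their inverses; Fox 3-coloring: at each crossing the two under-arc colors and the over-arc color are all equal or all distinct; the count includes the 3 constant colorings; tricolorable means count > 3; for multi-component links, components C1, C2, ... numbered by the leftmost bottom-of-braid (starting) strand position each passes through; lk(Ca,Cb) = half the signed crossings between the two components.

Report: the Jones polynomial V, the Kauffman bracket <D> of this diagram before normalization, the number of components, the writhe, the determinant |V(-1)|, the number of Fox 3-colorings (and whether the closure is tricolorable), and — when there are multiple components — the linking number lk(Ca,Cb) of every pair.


Jones polynomial: V(q) = -q^-6 + q^-5 - q^-4 + 2q^-3 - q^-2 + q^-1
<D> = A^-8 - A^-4 + 2 - A^4 + A^8 - A^12; writhe -4
components 1, writhe -4 (8 crossings)
3-colorings: 3 of 3^8, det 7 — not tricolorable
note: w = -4 (over 8 crossings) is diagram-only; (-A^3)^(4) removes it from V


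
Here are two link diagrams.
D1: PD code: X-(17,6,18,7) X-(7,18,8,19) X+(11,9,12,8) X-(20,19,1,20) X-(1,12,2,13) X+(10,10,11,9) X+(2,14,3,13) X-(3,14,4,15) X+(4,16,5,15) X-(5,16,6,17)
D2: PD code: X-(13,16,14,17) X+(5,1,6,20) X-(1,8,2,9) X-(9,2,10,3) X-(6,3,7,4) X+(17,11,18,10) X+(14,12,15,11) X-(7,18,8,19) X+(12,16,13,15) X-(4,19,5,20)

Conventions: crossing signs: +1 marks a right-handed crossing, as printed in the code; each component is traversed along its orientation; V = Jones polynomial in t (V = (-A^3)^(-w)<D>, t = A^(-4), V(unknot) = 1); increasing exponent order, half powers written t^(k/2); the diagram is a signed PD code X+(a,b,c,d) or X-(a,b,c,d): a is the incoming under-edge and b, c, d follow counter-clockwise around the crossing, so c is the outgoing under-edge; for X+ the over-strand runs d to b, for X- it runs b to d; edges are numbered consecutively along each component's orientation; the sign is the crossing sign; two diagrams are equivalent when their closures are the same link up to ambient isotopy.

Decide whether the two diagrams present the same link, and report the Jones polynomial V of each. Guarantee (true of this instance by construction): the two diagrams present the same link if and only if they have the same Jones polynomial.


equivalent: yes
D1 (bracket A^-2 + A^6 - A^10; 10 crossings at w = -2): V = -t^-4 + t^-3 + t^-1
V(D2) = -t^-4 + t^-3 + t^-1  [10 crossings, <D> = A^-2 + A^6 - A^10, w = -2]
observation: one V(t) for all 2 diagrams — one class (guaranteed)


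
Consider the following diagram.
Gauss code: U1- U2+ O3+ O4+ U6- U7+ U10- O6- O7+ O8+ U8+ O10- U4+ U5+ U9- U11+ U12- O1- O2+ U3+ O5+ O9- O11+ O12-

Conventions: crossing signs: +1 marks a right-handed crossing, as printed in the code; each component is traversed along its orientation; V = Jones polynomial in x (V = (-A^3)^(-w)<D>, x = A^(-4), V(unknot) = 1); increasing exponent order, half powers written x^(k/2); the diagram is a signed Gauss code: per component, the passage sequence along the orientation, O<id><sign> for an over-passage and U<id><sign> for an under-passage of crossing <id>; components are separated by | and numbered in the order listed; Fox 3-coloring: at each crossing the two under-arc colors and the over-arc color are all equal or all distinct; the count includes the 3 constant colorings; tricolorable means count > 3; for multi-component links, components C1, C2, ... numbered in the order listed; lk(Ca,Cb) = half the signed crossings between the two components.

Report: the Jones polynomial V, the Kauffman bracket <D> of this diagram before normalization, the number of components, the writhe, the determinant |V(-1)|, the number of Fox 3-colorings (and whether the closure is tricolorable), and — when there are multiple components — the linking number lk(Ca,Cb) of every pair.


V(x) = 1
bracket: A^6, w = +2
1 component, writhe +2, over 12 crossings
det 1, colorings 3 of 3^12 — not tricolorable
observation: w = +2 (over 12 crossings) is diagram-only; (-A^3)^(-2) removes it from V


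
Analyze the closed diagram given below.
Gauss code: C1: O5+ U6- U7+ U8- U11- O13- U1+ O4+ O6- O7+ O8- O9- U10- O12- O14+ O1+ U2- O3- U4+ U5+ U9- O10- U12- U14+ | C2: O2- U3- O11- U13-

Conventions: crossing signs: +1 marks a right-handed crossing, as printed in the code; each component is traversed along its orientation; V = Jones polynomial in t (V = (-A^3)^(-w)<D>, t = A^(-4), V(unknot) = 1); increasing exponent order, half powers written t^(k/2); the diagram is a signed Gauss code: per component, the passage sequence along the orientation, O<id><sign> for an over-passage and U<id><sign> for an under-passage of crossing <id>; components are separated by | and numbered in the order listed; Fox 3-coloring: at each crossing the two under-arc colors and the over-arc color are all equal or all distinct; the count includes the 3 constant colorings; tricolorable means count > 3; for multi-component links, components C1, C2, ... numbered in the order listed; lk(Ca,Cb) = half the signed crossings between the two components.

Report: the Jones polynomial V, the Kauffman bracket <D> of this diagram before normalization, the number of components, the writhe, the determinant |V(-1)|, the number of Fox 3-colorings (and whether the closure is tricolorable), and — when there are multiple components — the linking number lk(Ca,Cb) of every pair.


Jones polynomial: V(t) = -t^(-15/2) + 2t^(-13/2) - 4t^(-11/2) + 5t^(-9/2) - 5t^(-7/2) + 4t^(-5/2) - 4t^(-3/2) + 2t^(-1/2) - t^(1/2)
<D> = -A^-14 + 2A^-10 - 4A^-6 + 4A^-2 - 5A^2 + 5A^6 - 4A^10 + 2A^14 - A^18; writhe -4
components 2, writhe -4 (14 crossings)
linking number lk(C1,C2) = -2
3-colorings: 3 of 3^14, det 28 — not tricolorable
note: w = -4 (over 14 crossings) is diagram-only; (-A^3)^(4) removes it from V


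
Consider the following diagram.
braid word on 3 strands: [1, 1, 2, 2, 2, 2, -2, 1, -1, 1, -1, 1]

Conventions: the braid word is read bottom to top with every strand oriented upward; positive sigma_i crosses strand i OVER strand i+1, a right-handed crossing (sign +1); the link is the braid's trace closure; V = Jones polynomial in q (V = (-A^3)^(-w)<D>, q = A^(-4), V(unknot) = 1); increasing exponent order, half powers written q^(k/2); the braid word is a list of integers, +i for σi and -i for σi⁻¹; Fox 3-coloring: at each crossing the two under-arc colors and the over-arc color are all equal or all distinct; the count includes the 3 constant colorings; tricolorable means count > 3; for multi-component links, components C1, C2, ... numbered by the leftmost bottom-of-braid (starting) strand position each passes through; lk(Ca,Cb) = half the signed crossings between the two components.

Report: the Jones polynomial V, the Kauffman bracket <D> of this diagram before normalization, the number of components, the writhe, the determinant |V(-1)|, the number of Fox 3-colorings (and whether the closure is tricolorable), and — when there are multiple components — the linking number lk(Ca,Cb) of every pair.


V(q) = q^2 + 2q^4 - 2q^5 + q^6 - 2q^7 + q^8
bracket: A^-14 - 2A^-10 + A^-6 - 2A^-2 + 2A^2 + A^10, w = +6
1 component, writhe +6, over 12 crossings
det 9, colorings 27 of 3^12 — tricolorable
observation: det 9 = |V(-1)|; divisible by 3, so tricolorable
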